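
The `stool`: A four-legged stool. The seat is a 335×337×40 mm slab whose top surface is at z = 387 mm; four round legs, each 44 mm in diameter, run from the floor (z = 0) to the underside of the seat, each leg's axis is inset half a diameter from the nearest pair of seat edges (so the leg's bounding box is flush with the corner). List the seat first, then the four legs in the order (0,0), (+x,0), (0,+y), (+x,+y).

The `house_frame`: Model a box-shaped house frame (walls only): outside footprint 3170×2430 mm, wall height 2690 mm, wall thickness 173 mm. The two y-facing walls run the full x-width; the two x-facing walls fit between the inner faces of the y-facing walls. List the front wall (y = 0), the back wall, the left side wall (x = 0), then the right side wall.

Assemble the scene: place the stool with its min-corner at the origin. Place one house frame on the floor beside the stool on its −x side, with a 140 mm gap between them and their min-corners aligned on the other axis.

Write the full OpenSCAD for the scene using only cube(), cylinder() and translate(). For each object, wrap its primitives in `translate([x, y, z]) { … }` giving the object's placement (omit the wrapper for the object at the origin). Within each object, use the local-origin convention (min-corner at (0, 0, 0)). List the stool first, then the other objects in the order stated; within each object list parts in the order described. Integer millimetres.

translate([0, 0, 347]) cube([335, 337, 40]);
translate([22, 22, 0]) cylinder(h = 347, r = 22);
translate([313, 22, 0]) cylinder(h = 347, r = 22);
translate([22, 315, 0]) cylinder(h = 347, r = 22);
translate([313, 315, 0]) cylinder(h = 347, r = 22);
translate([-3310, 0, 0]) {
  cube([3170, 173, 2690]);
  translate([0, 2257, 0]) cube([3170, 173, 2690]);
  translate([0, 173, 0]) cube([173, 2084, 2690]);
  translate([2997, 173, 0]) cube([173, 2084, 2690]);
}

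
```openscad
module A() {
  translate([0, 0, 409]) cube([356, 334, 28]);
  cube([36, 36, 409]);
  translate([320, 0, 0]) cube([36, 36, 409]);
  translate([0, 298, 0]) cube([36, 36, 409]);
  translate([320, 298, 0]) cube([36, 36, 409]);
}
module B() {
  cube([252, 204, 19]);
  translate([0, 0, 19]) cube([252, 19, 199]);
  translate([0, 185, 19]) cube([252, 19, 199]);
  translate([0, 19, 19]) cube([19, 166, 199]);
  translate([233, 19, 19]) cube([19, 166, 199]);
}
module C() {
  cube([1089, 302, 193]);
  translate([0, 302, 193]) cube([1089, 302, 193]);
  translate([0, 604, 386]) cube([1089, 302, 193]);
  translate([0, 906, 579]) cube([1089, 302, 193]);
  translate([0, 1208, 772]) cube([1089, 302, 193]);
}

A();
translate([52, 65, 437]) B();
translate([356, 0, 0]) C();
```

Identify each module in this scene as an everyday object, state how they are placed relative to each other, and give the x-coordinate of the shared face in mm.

The stool's +x face and the staircase's −x face are both at x = 356 mm.

A is a stool. B is an open box. C is a staircase. The open box is on top of the stool, centred. The staircase is against the stool's +x side, with their −y faces flush. The x-coordinate of the shared face is 356 mm.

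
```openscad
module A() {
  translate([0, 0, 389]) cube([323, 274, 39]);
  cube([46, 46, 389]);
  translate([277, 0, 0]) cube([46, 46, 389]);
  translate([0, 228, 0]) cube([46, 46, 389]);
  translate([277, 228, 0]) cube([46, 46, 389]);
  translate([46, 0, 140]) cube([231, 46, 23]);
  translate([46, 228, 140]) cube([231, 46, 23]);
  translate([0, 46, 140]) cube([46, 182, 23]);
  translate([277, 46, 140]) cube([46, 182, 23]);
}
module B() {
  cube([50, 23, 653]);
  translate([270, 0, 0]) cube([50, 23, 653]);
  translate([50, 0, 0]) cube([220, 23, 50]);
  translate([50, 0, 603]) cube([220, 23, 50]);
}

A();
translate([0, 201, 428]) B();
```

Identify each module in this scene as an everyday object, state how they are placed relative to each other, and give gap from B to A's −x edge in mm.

A is a stool. B is a picture frame. The picture frame is on top of the stool. The gap from the picture frame to the stool's −x edge is 0 mm.

The picture frame's min-x is at 0; the stool's min-x is 0; gap = 0 mm.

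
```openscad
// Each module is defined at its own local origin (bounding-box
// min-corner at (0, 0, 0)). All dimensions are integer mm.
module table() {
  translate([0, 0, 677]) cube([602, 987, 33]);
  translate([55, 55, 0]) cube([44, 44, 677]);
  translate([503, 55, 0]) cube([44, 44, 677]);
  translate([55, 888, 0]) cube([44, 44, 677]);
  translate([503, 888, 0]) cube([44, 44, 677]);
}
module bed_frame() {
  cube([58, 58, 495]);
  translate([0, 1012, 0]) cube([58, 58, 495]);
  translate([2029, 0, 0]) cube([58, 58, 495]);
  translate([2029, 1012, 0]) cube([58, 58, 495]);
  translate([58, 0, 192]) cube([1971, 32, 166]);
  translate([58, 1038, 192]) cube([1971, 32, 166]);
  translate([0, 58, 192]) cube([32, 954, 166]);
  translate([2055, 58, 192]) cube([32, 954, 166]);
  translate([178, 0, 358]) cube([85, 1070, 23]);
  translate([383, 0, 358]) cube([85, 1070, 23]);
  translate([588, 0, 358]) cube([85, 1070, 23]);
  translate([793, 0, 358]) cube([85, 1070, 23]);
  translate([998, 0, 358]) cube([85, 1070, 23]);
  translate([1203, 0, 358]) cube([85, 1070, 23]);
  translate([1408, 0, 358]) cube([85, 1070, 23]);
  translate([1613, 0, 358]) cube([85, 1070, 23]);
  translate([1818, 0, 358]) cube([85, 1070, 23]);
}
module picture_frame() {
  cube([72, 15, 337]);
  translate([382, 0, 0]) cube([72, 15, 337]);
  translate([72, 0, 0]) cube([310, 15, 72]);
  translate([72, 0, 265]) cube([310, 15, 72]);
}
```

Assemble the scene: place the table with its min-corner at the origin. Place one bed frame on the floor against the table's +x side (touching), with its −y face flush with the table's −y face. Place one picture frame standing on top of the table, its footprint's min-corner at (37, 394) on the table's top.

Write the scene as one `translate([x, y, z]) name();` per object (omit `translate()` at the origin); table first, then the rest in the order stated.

table();
translate([602, 0, 0]) bed_frame();
translate([37, 394, 710]) picture_frame();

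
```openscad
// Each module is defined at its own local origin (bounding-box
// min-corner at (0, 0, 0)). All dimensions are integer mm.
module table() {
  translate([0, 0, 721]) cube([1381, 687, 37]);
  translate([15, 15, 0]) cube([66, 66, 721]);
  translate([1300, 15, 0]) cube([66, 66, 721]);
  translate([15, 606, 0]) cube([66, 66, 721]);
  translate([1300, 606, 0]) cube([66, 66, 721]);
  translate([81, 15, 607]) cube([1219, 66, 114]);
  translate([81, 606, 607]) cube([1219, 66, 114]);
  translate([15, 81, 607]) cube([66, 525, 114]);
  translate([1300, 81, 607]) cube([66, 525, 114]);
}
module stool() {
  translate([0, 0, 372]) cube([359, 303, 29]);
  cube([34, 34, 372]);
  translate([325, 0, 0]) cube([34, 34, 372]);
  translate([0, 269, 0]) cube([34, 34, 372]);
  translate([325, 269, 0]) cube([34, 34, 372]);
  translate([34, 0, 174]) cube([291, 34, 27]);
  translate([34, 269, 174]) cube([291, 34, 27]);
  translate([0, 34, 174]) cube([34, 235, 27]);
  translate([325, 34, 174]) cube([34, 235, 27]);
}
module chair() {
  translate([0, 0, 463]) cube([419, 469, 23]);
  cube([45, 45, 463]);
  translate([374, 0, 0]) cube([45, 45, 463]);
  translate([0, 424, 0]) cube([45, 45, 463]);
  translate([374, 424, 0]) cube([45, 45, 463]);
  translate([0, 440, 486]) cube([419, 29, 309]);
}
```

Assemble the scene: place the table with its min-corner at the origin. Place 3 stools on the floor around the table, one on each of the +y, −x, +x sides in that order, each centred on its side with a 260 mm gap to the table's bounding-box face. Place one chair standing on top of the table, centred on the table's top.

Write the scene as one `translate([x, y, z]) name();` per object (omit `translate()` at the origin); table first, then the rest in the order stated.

table();
translate([511, 947, 0]) stool();
translate([-619, 192, 0]) stool();
translate([1641, 192, 0]) stool();
translate([481, 109, 758]) chair();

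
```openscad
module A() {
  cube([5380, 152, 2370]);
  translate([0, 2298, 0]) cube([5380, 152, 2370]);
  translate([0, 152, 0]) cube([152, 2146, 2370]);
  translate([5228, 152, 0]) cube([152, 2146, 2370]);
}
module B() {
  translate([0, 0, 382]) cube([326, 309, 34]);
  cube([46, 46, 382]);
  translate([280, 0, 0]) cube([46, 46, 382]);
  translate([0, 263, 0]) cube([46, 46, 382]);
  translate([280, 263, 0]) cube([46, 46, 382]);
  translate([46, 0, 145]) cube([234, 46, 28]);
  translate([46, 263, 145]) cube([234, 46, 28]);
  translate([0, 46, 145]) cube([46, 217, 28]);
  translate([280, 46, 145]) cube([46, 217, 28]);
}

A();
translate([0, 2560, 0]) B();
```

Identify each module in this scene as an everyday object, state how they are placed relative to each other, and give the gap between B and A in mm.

The stool's nearest face is 110 mm from the house frame's +y face.

A is a house frame. B is a stool. The stool is on the floor beside the house frame on its +y side. The gap between the stool and the house frame is 110 mm.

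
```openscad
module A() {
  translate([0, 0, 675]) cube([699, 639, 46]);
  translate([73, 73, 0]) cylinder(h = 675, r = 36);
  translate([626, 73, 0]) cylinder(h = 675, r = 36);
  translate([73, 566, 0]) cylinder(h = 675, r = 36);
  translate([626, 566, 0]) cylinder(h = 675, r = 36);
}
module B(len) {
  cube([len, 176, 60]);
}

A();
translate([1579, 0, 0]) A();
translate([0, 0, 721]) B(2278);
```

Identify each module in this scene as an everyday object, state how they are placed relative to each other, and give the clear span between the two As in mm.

A is a table. B is a beam. A beam spans the tops of two tables. The clear span between the two tables is 880 mm.

Second table starts at x = 1579; first ends at x = 699; clear span = 1579 − 699 = 880 mm.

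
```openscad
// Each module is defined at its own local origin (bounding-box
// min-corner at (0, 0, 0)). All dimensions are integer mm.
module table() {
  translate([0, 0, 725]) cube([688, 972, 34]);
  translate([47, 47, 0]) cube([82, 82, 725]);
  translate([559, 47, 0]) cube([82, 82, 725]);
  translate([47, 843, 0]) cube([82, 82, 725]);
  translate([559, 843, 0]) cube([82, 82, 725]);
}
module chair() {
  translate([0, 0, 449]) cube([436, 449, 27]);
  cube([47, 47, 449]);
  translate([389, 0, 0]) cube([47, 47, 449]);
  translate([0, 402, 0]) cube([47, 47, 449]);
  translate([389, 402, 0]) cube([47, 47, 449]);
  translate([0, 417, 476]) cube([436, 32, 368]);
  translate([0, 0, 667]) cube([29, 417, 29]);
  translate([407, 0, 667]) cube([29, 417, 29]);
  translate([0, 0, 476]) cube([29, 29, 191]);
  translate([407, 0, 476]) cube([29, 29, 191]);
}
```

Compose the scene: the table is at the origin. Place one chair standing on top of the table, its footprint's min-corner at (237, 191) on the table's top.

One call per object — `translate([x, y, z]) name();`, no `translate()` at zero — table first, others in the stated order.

table();
translate([237, 191, 759]) chair();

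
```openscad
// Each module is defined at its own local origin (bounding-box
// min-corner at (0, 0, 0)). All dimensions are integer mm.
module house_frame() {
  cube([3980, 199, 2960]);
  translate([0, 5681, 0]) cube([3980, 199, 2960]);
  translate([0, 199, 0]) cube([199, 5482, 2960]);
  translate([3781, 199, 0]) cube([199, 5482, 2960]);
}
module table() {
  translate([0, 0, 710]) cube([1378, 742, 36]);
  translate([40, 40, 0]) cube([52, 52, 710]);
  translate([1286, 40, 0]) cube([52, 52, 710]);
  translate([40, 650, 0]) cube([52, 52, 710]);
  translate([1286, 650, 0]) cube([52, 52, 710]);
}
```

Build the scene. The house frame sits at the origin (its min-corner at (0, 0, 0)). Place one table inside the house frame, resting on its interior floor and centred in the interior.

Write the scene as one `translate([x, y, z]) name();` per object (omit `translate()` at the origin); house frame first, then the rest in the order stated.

house_frame();
translate([1301, 2569, 0]) table();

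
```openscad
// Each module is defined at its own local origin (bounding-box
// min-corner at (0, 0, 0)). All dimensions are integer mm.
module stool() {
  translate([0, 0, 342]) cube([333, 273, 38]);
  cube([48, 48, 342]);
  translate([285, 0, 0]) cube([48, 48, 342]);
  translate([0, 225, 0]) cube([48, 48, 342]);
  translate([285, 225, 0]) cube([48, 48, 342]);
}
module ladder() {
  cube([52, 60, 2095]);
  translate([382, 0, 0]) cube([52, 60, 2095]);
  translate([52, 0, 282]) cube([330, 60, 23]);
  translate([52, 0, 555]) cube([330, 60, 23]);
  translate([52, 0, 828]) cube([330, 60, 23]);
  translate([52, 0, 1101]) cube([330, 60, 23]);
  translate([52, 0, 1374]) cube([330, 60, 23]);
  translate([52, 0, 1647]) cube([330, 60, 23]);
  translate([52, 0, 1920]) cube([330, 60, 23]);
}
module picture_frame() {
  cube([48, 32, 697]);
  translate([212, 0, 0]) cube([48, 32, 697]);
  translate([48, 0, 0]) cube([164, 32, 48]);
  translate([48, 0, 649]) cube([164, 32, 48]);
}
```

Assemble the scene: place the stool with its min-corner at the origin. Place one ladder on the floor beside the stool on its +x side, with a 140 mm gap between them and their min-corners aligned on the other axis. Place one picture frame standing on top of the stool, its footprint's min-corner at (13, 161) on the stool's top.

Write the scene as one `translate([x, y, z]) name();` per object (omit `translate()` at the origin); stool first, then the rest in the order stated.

stool();
translate([473, 0, 0]) ladder();
translate([13, 161, 380]) picture_frame();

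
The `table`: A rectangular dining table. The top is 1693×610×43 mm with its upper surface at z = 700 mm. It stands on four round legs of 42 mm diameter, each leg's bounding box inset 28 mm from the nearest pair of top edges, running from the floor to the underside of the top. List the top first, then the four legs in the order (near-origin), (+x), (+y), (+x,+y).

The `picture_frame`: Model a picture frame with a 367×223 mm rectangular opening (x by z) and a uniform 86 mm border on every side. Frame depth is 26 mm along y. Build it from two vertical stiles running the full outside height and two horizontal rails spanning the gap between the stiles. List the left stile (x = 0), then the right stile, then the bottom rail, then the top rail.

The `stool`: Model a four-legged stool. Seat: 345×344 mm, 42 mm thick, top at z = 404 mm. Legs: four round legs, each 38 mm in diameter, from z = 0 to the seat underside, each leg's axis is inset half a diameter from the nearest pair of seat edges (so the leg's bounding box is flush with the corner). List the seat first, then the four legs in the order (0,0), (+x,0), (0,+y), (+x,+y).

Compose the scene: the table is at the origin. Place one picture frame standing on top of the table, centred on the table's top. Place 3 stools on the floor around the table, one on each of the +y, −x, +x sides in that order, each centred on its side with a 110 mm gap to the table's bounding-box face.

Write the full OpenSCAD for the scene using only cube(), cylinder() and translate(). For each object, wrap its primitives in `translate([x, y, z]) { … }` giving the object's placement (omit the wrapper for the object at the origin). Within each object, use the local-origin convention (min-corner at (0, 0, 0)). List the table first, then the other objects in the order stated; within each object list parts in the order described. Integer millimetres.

translate([0, 0, 657]) cube([1693, 610, 43]);
translate([49, 49, 0]) cylinder(h = 657, r = 21);
translate([1644, 49, 0]) cylinder(h = 657, r = 21);
translate([49, 561, 0]) cylinder(h = 657, r = 21);
translate([1644, 561, 0]) cylinder(h = 657, r = 21);
translate([577, 292, 700]) {
  cube([86, 26, 395]);
  translate([453, 0, 0]) cube([86, 26, 395]);
  translate([86, 0, 0]) cube([367, 26, 86]);
  translate([86, 0, 309]) cube([367, 26, 86]);
}
translate([674, 720, 0]) {
  translate([0, 0, 362]) cube([345, 344, 42]);
  translate([19, 19, 0]) cylinder(h = 362, r = 19);
  translate([326, 19, 0]) cylinder(h = 362, r = 19);
  translate([19, 325, 0]) cylinder(h = 362, r = 19);
  translate([326, 325, 0]) cylinder(h = 362, r = 19);
}
translate([-455, 133, 0]) {
  translate([0, 0, 362]) cube([345, 344, 42]);
  translate([19, 19, 0]) cylinder(h = 362, r = 19);
  translate([326, 19, 0]) cylinder(h = 362, r = 19);
  translate([19, 325, 0]) cylinder(h = 362, r = 19);
  translate([326, 325, 0]) cylinder(h = 362, r = 19);
}
translate([1803, 133, 0]) {
  translate([0, 0, 362]) cube([345, 344, 42]);
  translate([19, 19, 0]) cylinder(h = 362, r = 19);
  translate([326, 19, 0]) cylinder(h = 362, r = 19);
  translate([19, 325, 0]) cylinder(h = 362, r = 19);
  translate([326, 325, 0]) cylinder(h = 362, r = 19);
}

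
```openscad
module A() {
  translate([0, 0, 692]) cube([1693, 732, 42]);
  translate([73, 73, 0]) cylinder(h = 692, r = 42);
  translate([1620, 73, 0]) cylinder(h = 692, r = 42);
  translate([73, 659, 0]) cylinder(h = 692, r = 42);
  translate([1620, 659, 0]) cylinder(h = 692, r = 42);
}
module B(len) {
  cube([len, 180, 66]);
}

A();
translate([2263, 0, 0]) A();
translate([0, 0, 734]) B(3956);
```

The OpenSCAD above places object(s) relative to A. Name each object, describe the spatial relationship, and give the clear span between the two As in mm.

Second table starts at x = 2263; first ends at x = 1693; clear span = 2263 − 1693 = 570 mm.

A is a table. B is a beam. A beam spans the tops of two tables. The clear span between the two tables is 570 mm.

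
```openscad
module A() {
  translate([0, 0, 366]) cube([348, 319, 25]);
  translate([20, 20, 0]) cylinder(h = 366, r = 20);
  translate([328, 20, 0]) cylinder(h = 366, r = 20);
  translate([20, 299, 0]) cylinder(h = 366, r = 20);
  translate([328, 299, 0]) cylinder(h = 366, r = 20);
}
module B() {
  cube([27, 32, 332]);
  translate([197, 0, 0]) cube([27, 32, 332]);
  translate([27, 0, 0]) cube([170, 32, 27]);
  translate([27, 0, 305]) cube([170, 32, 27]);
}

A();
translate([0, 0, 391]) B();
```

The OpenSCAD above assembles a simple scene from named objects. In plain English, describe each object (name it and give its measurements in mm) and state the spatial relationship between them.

A is a four-legged stool. The seat is 348×319 mm, 25 mm thick, top at z = 391 mm. It stands on four round legs, each 40 mm in diameter, from z = 0 to the seat underside, each leg's axis is inset half a diameter from the nearest pair of seat edges (so the leg's bounding box is flush with the corner).

B is a rectangular picture frame lying in the x–z plane (depth along y). The opening is 170 mm wide (x) by 278 mm tall (z), surrounded by a border 27 mm wide on all four sides. The frame is 32 mm deep and is made of two full-height vertical stiles with two horizontal rails fitted between them.

The picture frame is on top of the stool.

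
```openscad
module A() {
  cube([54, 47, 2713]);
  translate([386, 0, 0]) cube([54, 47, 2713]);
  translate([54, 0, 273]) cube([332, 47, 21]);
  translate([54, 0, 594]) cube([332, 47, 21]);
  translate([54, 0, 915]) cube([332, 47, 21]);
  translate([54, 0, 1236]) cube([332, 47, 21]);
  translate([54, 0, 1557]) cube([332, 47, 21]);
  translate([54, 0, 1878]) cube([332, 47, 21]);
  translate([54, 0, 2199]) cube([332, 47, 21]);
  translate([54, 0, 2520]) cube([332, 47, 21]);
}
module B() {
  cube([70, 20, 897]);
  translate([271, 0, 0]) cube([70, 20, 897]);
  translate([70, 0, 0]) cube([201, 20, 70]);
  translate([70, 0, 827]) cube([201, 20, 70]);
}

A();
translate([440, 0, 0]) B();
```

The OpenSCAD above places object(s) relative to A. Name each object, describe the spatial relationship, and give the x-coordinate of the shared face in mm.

The ladder's +x face and the picture frame's −x face are both at x = 440 mm.

A is a ladder. B is a picture frame. The picture frame is against the ladder's +x side, with their −y faces flush. The x-coordinate of the shared face is 440 mm.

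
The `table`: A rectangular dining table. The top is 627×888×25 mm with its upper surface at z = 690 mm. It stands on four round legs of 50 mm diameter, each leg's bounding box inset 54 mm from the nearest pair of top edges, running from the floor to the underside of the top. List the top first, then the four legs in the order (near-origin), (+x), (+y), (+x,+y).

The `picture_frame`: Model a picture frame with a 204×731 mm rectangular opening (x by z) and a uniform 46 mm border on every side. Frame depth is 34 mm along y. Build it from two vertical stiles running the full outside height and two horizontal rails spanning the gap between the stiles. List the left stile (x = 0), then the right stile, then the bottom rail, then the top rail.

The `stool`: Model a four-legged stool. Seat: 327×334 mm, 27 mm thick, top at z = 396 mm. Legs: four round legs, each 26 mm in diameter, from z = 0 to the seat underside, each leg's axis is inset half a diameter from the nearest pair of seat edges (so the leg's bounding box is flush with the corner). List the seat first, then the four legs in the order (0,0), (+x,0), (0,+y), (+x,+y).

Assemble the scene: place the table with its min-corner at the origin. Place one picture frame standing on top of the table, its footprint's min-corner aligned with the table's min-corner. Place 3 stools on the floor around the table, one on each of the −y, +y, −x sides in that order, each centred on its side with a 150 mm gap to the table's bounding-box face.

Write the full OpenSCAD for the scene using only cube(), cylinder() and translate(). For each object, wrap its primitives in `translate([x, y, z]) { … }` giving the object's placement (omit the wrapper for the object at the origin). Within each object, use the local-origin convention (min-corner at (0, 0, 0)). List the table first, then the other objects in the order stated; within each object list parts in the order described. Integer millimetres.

translate([0, 0, 665]) cube([627, 888, 25]);
translate([79, 79, 0]) cylinder(h = 665, r = 25);
translate([548, 79, 0]) cylinder(h = 665, r = 25);
translate([79, 809, 0]) cylinder(h = 665, r = 25);
translate([548, 809, 0]) cylinder(h = 665, r = 25);
translate([0, 0, 690]) {
  cube([46, 34, 823]);
  translate([250, 0, 0]) cube([46, 34, 823]);
  translate([46, 0, 0]) cube([204, 34, 46]);
  translate([46, 0, 777]) cube([204, 34, 46]);
}
translate([150, -484, 0]) {
  translate([0, 0, 369]) cube([327, 334, 27]);
  translate([13, 13, 0]) cylinder(h = 369, r = 13);
  translate([314, 13, 0]) cylinder(h = 369, r = 13);
  translate([13, 321, 0]) cylinder(h = 369, r = 13);
  translate([314, 321, 0]) cylinder(h = 369, r = 13);
}
translate([150, 1038, 0]) {
  translate([0, 0, 369]) cube([327, 334, 27]);
  translate([13, 13, 0]) cylinder(h = 369, r = 13);
  translate([314, 13, 0]) cylinder(h = 369, r = 13);
  translate([13, 321, 0]) cylinder(h = 369, r = 13);
  translate([314, 321, 0]) cylinder(h = 369, r = 13);
}
translate([-477, 277, 0]) {
  translate([0, 0, 369]) cube([327, 334, 27]);
  translate([13, 13, 0]) cylinder(h = 369, r = 13);
  translate([314, 13, 0]) cylinder(h = 369, r = 13);
  translate([13, 321, 0]) cylinder(h = 369, r = 13);
  translate([314, 321, 0]) cylinder(h = 369, r = 13);
}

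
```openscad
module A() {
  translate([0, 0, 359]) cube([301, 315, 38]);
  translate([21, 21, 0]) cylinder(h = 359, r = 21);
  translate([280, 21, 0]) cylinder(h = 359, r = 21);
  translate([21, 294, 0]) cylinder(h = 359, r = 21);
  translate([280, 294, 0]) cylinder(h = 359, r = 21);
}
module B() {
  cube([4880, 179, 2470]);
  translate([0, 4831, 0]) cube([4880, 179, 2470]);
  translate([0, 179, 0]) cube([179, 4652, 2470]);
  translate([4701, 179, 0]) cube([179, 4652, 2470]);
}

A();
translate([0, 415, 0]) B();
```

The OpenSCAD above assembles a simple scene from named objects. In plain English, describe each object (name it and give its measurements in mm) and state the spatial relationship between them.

A is a simple wooden stool: a rectangular seat 301 mm (x) by 315 mm (y), 38 mm thick, top face at z = 397 mm, on four round legs, each 42 mm in diameter. The legs rest on z = 0, each leg's axis is inset half a diameter from the nearest pair of seat edges (so the leg's bounding box is flush with the corner).

B is a box-shaped house frame (walls only): outside footprint 4880×5010 mm, wall height 2470 mm, wall thickness 179 mm. The two y-facing walls run the full x-width; the two x-facing walls fit between the inner faces of the y-facing walls.

The house frame is on the floor beside the stool on its +y side.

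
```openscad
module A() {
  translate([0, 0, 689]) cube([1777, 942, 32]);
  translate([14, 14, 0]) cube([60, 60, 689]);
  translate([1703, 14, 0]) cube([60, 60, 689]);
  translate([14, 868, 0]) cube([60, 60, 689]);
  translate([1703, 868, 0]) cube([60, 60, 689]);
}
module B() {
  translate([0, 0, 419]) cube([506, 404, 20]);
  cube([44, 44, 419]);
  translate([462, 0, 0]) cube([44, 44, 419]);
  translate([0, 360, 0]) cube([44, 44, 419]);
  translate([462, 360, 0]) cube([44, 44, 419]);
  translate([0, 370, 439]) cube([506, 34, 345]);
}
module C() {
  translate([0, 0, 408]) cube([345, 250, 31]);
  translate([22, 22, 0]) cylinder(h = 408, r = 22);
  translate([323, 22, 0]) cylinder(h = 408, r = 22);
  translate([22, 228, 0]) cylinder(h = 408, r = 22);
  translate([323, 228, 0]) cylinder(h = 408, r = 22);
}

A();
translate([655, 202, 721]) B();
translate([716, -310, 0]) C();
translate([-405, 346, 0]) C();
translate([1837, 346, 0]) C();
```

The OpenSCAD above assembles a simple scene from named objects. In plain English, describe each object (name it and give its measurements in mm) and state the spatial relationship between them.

A is a table with a 1777×942 mm rectangular top, 32 mm thick, top surface at z = 721 mm, supported by four 60×60 mm square legs, each inset 14 mm from the nearest pair of top edges, running from the floor.

B is a chair. The seat is a 506×404×20 mm slab with its top at z = 439 mm, on four 44×44 mm corner legs (flush with the seat edges, standing on z = 0). A flat backrest 34 mm thick, 345 mm tall, spans the full seat width and rises from the seat top along its +y edge, rear face flush with the rear of the seat.

C is a four-legged stool. The seat is a 345×250×31 mm slab whose top surface is at z = 439 mm; four round legs, each 44 mm in diameter, run from the floor (z = 0) to the underside of the seat, each leg's axis is inset half a diameter from the nearest pair of seat edges (so the leg's bounding box is flush with the corner).

The chair is on top of the table. Three stools sit around the table at the −y, −x, +x sides.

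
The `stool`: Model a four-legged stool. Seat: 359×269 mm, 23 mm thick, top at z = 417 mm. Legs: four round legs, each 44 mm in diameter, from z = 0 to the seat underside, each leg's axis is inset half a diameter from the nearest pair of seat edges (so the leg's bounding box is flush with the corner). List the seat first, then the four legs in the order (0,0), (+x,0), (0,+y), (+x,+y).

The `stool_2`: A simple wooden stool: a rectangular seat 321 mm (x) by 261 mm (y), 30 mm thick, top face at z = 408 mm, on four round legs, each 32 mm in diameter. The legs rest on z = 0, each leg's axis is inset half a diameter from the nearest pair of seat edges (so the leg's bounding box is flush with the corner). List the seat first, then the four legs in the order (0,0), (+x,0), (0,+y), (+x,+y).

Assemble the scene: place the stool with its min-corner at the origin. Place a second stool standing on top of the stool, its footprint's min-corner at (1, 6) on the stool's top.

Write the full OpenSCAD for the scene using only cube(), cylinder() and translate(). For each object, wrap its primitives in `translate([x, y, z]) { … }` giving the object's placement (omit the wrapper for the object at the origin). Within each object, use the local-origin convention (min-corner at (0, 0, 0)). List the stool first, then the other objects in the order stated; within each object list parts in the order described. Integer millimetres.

translate([0, 0, 394]) cube([359, 269, 23]);
translate([22, 22, 0]) cylinder(h = 394, r = 22);
translate([337, 22, 0]) cylinder(h = 394, r = 22);
translate([22, 247, 0]) cylinder(h = 394, r = 22);
translate([337, 247, 0]) cylinder(h = 394, r = 22);
translate([1, 6, 417]) {
  translate([0, 0, 378]) cube([321, 261, 30]);
  translate([16, 16, 0]) cylinder(h = 378, r = 16);
  translate([305, 16, 0]) cylinder(h = 378, r = 16);
  translate([16, 245, 0]) cylinder(h = 378, r = 16);
  translate([305, 245, 0]) cylinder(h = 378, r = 16);
}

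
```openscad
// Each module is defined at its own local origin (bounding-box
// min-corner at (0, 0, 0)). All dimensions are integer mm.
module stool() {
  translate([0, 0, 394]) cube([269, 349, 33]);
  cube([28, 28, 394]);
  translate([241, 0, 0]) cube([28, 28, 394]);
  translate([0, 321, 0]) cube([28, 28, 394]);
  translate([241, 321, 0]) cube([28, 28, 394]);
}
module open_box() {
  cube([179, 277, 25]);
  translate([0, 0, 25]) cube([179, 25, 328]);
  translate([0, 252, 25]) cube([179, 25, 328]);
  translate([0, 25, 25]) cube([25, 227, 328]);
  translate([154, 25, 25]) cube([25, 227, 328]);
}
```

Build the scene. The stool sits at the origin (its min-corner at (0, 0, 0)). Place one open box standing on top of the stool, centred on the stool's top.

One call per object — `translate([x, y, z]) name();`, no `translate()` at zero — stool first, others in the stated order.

stool();
translate([45, 36, 427]) open_box();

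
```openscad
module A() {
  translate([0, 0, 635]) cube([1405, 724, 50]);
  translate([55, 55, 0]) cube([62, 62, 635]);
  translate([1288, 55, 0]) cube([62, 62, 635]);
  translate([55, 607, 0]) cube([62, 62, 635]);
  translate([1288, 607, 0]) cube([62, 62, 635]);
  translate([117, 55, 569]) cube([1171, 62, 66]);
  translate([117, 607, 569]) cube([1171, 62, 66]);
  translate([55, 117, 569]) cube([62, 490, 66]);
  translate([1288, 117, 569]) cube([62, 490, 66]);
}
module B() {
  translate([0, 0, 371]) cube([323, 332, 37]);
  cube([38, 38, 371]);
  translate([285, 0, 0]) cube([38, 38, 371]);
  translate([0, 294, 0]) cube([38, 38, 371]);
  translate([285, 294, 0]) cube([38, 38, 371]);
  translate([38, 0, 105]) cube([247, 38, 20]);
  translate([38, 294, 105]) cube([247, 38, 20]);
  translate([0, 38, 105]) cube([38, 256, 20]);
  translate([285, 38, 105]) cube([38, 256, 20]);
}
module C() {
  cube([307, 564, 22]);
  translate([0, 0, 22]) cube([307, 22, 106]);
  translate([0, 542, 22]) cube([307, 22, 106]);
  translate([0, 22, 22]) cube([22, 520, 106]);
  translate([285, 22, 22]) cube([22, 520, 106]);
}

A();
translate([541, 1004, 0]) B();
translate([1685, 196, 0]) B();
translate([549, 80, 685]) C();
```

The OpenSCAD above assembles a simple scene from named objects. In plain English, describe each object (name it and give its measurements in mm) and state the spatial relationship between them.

A is a table with a 1405×724 mm rectangular top, 50 mm thick, top surface at z = 685 mm, supported by four 62×62 mm square legs, each inset 55 mm from the nearest pair of top edges, running from the floor. Four apron rails, 62 mm thick and 66 mm tall, run between adjacent legs with their top edges flush with the underside of the top and their outer faces flush with the legs' outer faces.

B is a four-legged stool. The seat is a 323×332×37 mm slab whose top surface is at z = 408 mm; four square legs, each 38×38 mm in cross-section, run from the floor (z = 0) to the underside of the seat, each flush with a corner of the seat. Four stretchers, 38 mm wide and 20 mm tall, connect adjacent legs with their undersides at z = 105 mm, each running between the inner faces of the legs it joins and aligned with the legs' outer faces on the other axis.

C is an open storage box with external size 307×564×128 mm and wall thickness 22 mm (the base is also 22 mm thick). The base covers the whole footprint; the four walls stand on the base, with the y-facing walls full-width and the x-facing walls fitting between their inner faces.

Two stools sit around the table at the +y, +x sides. The open box is on top of the table, centred.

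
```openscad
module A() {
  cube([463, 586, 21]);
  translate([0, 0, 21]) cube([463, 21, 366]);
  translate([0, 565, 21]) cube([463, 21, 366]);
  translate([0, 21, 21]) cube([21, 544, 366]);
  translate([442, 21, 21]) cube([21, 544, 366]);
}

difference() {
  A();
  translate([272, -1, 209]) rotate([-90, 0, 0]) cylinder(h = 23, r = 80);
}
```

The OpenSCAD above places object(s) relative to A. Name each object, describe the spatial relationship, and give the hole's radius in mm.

The subtracted cylinder has r = 80 mm.

A is an open box. The open box has a circular hole through its front wall. The hole's radius is 80 mm.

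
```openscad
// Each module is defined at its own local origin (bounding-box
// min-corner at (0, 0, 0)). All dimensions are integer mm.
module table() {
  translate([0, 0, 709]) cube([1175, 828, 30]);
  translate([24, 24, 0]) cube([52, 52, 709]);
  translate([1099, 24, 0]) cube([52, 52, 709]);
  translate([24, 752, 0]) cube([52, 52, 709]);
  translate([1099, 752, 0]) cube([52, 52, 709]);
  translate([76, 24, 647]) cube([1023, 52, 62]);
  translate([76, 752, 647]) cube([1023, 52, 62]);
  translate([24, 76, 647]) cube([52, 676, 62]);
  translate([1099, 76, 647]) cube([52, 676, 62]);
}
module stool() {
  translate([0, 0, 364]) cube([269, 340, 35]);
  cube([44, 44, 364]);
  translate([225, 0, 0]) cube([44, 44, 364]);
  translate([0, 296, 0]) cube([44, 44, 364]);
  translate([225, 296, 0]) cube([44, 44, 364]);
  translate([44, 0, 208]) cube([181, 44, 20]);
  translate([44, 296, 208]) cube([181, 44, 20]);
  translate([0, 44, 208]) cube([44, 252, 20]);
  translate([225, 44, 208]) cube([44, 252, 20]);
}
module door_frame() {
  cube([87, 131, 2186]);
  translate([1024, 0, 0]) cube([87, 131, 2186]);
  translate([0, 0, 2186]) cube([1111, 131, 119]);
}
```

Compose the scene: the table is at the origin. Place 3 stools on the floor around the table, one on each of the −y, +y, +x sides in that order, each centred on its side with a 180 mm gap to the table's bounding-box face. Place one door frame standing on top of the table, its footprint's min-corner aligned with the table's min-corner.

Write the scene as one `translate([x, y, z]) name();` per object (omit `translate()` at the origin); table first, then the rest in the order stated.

table();
translate([453, -520, 0]) stool();
translate([453, 1008, 0]) stool();
translate([1355, 244, 0]) stool();
translate([0, 0, 739]) door_frame();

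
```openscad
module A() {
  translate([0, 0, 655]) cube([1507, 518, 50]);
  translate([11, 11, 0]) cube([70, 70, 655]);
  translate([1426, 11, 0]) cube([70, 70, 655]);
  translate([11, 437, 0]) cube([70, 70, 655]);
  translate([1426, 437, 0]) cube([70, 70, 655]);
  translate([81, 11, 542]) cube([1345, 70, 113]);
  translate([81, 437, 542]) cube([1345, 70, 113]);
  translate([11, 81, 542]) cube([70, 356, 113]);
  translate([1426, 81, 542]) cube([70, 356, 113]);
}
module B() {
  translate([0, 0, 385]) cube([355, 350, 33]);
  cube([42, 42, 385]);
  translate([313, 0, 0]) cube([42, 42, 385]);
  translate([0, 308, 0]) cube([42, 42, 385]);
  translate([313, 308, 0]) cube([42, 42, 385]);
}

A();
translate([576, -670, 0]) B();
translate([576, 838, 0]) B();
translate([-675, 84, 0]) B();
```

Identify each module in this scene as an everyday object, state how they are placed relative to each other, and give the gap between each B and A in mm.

A is a table. B is a stool. Three stools sit around the table at the −y, +y, −x sides. The gap between each stool and the table is 320 mm.

Each stool's nearest face is 320 mm from the table's bounding box.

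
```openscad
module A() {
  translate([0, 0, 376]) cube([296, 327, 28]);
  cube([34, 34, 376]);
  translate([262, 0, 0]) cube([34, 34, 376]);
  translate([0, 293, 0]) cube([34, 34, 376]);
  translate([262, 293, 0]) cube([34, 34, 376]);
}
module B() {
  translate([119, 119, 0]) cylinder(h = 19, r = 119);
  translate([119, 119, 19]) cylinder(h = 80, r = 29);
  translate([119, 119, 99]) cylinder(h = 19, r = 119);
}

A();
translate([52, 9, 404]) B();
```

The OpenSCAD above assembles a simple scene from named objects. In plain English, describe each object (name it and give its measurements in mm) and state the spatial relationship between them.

A is a simple wooden stool: a rectangular seat 296 mm (x) by 327 mm (y), 28 mm thick, top face at z = 404 mm, on four square legs, each 34×34 mm in cross-section. The legs rest on z = 0, each flush with a corner of the seat.

B is a spool: two coaxial disc flanges of radius 119 mm and thickness 19 mm, joined by a core cylinder of radius 29 mm and height 80 mm. The lower flange rests on z = 0 and the three cylinders share a vertical axis.

The spool is on top of the stool.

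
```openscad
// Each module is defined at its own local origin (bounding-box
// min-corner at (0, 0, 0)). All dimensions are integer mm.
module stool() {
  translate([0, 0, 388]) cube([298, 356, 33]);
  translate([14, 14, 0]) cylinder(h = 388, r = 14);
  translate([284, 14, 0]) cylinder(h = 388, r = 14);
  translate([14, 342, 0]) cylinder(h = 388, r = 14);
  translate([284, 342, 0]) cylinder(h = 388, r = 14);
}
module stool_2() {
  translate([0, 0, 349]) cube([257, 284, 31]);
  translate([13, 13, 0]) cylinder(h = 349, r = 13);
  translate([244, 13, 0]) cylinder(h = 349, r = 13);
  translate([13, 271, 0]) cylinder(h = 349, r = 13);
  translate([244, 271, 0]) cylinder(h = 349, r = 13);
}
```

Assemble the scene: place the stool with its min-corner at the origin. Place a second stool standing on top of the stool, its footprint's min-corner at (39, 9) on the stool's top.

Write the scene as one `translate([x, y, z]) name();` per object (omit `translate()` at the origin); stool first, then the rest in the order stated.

stool();
translate([39, 9, 421]) stool_2();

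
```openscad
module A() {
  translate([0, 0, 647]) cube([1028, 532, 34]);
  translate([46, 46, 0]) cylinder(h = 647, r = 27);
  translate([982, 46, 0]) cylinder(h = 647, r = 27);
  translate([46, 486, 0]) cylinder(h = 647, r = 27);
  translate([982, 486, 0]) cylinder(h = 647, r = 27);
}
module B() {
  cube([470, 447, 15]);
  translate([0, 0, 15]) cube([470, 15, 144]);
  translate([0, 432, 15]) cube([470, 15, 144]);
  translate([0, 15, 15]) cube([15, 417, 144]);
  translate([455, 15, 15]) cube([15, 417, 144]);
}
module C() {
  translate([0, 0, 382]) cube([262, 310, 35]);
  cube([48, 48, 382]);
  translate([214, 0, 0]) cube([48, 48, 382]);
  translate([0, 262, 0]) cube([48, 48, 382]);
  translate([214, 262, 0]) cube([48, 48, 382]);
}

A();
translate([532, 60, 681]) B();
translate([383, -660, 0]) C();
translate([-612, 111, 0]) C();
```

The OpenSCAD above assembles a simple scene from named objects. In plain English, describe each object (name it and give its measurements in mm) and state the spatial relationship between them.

A is a table with a 1028×532 mm rectangular top, 34 mm thick, top surface at z = 681 mm, supported by four round legs of 54 mm diameter, each leg's bounding box inset 19 mm from the nearest pair of top edges, running from the floor.

B is an open-topped rectangular box: outside dimensions 470×447×159 mm, with a uniform wall and base thickness of 15 mm. The base is a full 470×447 slab on the floor; four walls sit on top of the base. The front and back walls (the −y and +y sides) span the full width; the two side walls fit between them.

C is a simple wooden stool: a rectangular seat 262 mm (x) by 310 mm (y), 35 mm thick, top face at z = 417 mm, on four square legs, each 48×48 mm in cross-section. The legs rest on z = 0, each flush with a corner of the seat.

The open box is on top of the table. Two stools sit around the table at the −y, −x sides.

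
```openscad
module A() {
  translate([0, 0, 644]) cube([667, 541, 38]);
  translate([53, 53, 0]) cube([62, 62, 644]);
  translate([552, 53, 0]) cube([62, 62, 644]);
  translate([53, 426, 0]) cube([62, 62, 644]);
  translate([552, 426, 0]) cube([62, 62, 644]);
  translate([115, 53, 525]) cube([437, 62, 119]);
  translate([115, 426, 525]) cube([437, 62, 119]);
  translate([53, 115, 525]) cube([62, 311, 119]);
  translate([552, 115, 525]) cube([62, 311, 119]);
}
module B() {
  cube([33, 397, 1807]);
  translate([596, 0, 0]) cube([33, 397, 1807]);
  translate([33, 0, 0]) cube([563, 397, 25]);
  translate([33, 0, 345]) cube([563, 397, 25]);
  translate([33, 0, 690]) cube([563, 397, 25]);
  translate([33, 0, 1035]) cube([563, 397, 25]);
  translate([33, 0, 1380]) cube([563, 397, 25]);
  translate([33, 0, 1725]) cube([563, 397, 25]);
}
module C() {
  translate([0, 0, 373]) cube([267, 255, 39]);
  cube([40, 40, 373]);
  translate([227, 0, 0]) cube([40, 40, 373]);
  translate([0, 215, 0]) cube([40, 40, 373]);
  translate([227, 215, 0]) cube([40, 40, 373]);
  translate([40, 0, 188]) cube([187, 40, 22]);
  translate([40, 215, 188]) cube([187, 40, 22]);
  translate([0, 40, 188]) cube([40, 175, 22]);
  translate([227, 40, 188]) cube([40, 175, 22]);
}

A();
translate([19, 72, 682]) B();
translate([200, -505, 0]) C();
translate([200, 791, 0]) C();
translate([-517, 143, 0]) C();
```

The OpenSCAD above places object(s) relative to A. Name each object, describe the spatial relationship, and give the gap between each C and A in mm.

Each stool's nearest face is 250 mm from the table's bounding box.

A is a table. B is a bookshelf. C is a stool. The bookshelf is on top of the table, centred. Three stools sit around the table at the −y, +y, −x sides. The gap between each stool and the table is 250 mm.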